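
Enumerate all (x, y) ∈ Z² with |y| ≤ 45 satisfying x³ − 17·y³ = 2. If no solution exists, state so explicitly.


The equation is x³ - 17y³ = 2. For fixed y, x³ = 17·y³ + 2, so a solution requires the RHS to be a perfect cube.
Strategy: iterate y from -45 to 45, compute RHS = 17·y³ + 2, and check whether it is a (positive or negative) perfect cube.
Check small values of y:
  y = 0: RHS = 2 is not a perfect cube.
  y = 1: RHS = 19 is not a perfect cube.
  y = -1: RHS = -15 is not a perfect cube.
  y = 2: RHS = 138 is not a perfect cube.
  y = -2: RHS = -134 is not a perfect cube.
  y = 3: RHS = 461 is not a perfect cube.
  y = -3: RHS = -457 is not a perfect cube.
Continuing the search up to |y| = 45 finds no solutions either.
No (x, y) in the scanned range satisfies the equation.

No integer solutions with |y| ≤ 45.


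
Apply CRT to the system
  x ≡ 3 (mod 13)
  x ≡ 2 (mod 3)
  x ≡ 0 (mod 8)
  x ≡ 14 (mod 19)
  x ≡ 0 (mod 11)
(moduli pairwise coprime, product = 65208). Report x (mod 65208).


Product of moduli M = 13 · 3 · 8 · 19 · 11 = 65208.
Merge one congruence at a time:
  Start: x ≡ 3 (mod 13).
  Combine with x ≡ 2 (mod 3); new modulus lcm = 39.
    Write x = 3 + 13·t and substitute into x ≡ 2 (mod 3): 13·t ≡ 2 − 3 = -1 (mod 3).
    Reduce coefficients mod 3: 1·t ≡ 2 (mod 3).
    So t ≡ 2 (mod 3).
    Then x = 3 + 13·2 = 29, valid modulo lcm(13, 3) = 39: x ≡ 29 (mod 39).
  Combine with x ≡ 0 (mod 8); new modulus lcm = 312.
    Write x = 29 + 39·t and substitute into x ≡ 0 (mod 8): 39·t ≡ 0 − 29 = -29 (mod 8).
    Reduce coefficients mod 8: 7·t ≡ 3 (mod 8).
    The inverse of 7 mod 8 is 7 (since 7·7 = 49 = 6·8 + 1), so t ≡ 7·3 = 21 ≡ 5 (mod 8).
    Then x = 29 + 39·5 = 224, valid modulo lcm(39, 8) = 312: x ≡ 224 (mod 312).
  Combine with x ≡ 14 (mod 19); new modulus lcm = 5928.
    Write x = 224 + 312·t and substitute into x ≡ 14 (mod 19): 312·t ≡ 14 − 224 = -210 (mod 19).
    Reduce coefficients mod 19: 8·t ≡ 18 (mod 19).
    The inverse of 8 mod 19 is 12 (since 8·12 = 96 = 5·19 + 1), so t ≡ 12·18 = 216 ≡ 7 (mod 19).
    Then x = 224 + 312·7 = 2408, valid modulo lcm(312, 19) = 5928: x ≡ 2408 (mod 5928).
  Combine with x ≡ 0 (mod 11); new modulus lcm = 65208.
    Write x = 2408 + 5928·t and substitute into x ≡ 0 (mod 11): 5928·t ≡ 0 − 2408 = -2408 (mod 11).
    Reduce coefficients mod 11: 10·t ≡ 1 (mod 11).
    The inverse of 10 mod 11 is 10 (since 10·10 = 100 = 9·11 + 1), so t ≡ 10·1 = 10 ≡ 10 (mod 11).
    Then x = 2408 + 5928·10 = 61688, valid modulo lcm(5928, 11) = 65208: x ≡ 61688 (mod 65208).
Verify against each original: 61688 mod 13 = 3, 61688 mod 3 = 2, 61688 mod 8 = 0, 61688 mod 19 = 14, 61688 mod 11 = 0.

x ≡ 61688 (mod 65208).


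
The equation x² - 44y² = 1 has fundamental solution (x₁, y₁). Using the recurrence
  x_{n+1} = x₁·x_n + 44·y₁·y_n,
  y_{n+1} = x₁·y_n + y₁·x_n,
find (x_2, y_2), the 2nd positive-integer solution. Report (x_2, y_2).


Step 1: Find the fundamental solution (x₁, y₁) of x² - 44y² = 1.
  Expand √44 as a continued fraction. a₀ = ⌊√44⌋ = 6; iterate m_{k+1} = d_k·a_k − m_k, d_{k+1} = (44 − m_{k+1}²)/d_k, a_{k+1} = ⌊(a₀ + m_{k+1})/d_{k+1}⌋ (starting m₀ = 0, d₀ = 1), with convergents p_k = a_k·p_{k-1} + p_{k-2}, q_k = a_k·q_{k-1} + q_{k-2} (p₋₁ = 1, q₋₁ = 0):
  k = 0: a₀ = 6; p₀/q₀ = 6/1; p₀² − 44·q₀² = 36 − 44 = -8.
  k = 1: m = 6, d = 8, a = ⌊(6 + 6)/8⌋ = 1; p/q = (1·6 + 1)/(1·1 + 0) = 7/1; p² − 44·q² = 49 − 44 = 5.
  k = 2: m = 2, d = 5, a = ⌊(6 + 2)/5⌋ = 1; p/q = (1·7 + 6)/(1·1 + 1) = 13/2; p² − 44·q² = 169 − 176 = -7.
  k = 3: m = 3, d = 7, a = ⌊(6 + 3)/7⌋ = 1; p/q = (1·13 + 7)/(1·2 + 1) = 20/3; p² − 44·q² = 400 − 396 = 4.
  k = 4: m = 4, d = 4, a = ⌊(6 + 4)/4⌋ = 2; p/q = (2·20 + 13)/(2·3 + 2) = 53/8; p² − 44·q² = 2809 − 2816 = -7.
  k = 5: m = 4, d = 7, a = ⌊(6 + 4)/7⌋ = 1; p/q = (1·53 + 20)/(1·8 + 3) = 73/11; p² − 44·q² = 5329 − 5324 = 5.
  k = 6: m = 3, d = 5, a = ⌊(6 + 3)/5⌋ = 1; p/q = (1·73 + 53)/(1·11 + 8) = 126/19; p² − 44·q² = 15876 − 15884 = -8.
  k = 7: m = 2, d = 8, a = ⌊(6 + 2)/8⌋ = 1; p/q = (1·126 + 73)/(1·19 + 11) = 199/30; p² − 44·q² = 39601 − 39600 = 1.
  The first convergent with p² − 44·q² = 1 gives the fundamental solution (x₁, y₁) = (199, 30).
Step 2: Apply the recurrence (x_{n+1}, y_{n+1}) = (x₁x_n + 44y₁y_n, x₁y_n + y₁x_n) repeatedly.
  From (x_1, y_1) = (199, 30): x_2 = 199·199 + 44·30·30 = 79201; y_2 = 199·30 + 30·199 = 11940.
Step 3: Verify x_2² - 44·y_2² = 6272798401 - 6272798400 = 1 (should be 1). ✓

(x_1, y_1) = (199, 30); (x_2, y_2) = (79201, 11940).


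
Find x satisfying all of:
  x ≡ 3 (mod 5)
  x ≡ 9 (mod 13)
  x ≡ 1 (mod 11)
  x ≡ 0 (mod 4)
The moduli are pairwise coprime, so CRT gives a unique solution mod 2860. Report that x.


Product of moduli M = 5 · 13 · 11 · 4 = 2860.
Merge one congruence at a time:
  Start: x ≡ 3 (mod 5).
  Combine with x ≡ 9 (mod 13); new modulus lcm = 65.
    Write x = 3 + 5·t and substitute into x ≡ 9 (mod 13): 5·t ≡ 9 − 3 = 6 (mod 13).
    The inverse of 5 mod 13 is 8 (since 5·8 = 40 = 3·13 + 1), so t ≡ 8·6 = 48 ≡ 9 (mod 13).
    Then x = 3 + 5·9 = 48, valid modulo lcm(5, 13) = 65: x ≡ 48 (mod 65).
  Combine with x ≡ 1 (mod 11); new modulus lcm = 715.
    Write x = 48 + 65·t and substitute into x ≡ 1 (mod 11): 65·t ≡ 1 − 48 = -47 (mod 11).
    Reduce coefficients mod 11: 10·t ≡ 8 (mod 11).
    The inverse of 10 mod 11 is 10 (since 10·10 = 100 = 9·11 + 1), so t ≡ 10·8 = 80 ≡ 3 (mod 11).
    Then x = 48 + 65·3 = 243, valid modulo lcm(65, 11) = 715: x ≡ 243 (mod 715).
  Combine with x ≡ 0 (mod 4); new modulus lcm = 2860.
    Write x = 243 + 715·t and substitute into x ≡ 0 (mod 4): 715·t ≡ 0 − 243 = -243 (mod 4).
    Reduce coefficients mod 4: 3·t ≡ 1 (mod 4).
    The inverse of 3 mod 4 is 3 (since 3·3 = 9 = 2·4 + 1), so t ≡ 3·1 = 3 ≡ 3 (mod 4).
    Then x = 243 + 715·3 = 2388, valid modulo lcm(715, 4) = 2860: x ≡ 2388 (mod 2860).
Verify against each original: 2388 mod 5 = 3, 2388 mod 13 = 9, 2388 mod 11 = 1, 2388 mod 4 = 0.

x ≡ 2388 (mod 2860).


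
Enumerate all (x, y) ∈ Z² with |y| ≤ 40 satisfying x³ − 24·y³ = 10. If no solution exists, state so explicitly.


The equation is x³ - 24y³ = 10. For fixed y, x³ = 24·y³ + 10, so a solution requires the RHS to be a perfect cube.
Strategy: iterate y from -40 to 40, compute RHS = 24·y³ + 10, and check whether it is a (positive or negative) perfect cube.
Check small values of y:
  y = 0: RHS = 10 is not a perfect cube.
  y = 1: RHS = 34 is not a perfect cube.
  y = -1: RHS = -14 is not a perfect cube.
  y = 2: RHS = 202 is not a perfect cube.
  y = -2: RHS = -182 is not a perfect cube.
  y = 3: RHS = 658 is not a perfect cube.
  y = -3: RHS = -638 is not a perfect cube.
Continuing the search up to |y| = 40 finds no solutions either.
No (x, y) in the scanned range satisfies the equation.

No integer solutions with |y| ≤ 40.


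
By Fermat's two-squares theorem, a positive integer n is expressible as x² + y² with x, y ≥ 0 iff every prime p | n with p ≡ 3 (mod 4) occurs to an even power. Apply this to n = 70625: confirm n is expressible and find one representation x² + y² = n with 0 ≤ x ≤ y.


Step 1: Factor n = 70625 = 5^4 · 113.
Step 2: Check the mod-4 condition on each prime factor: 5 ≡ 1 (mod 4), exponent 4; 113 ≡ 1 (mod 4), exponent 1.
All primes ≡ 3 (mod 4) appear to even exponent (or don't appear), so by the two-squares theorem n IS expressible as a sum of two squares.
Step 3: Build a representation. Group n = k² · m with k = 5 and m = 5 · 5 · 113 = 2825 (a product of primes ≡ 1 (mod 4)); a representation of m scales to one of n via (k·x)² + (k·y)² = k²(x² + y²). Each prime p ≡ 1 (mod 4) is itself a sum of two squares; find a² by testing p − a² for a perfect square:
  5: 5 − 1² = 4 = 2² ⇒ 5 = 1² + 2².
  113: 113 − 1² = 112, 113 − 2² = 109, 113 − 3² = 104, 113 − 4² = 97, 113 − 5² = 88, 113 − 6² = 77, 113 − 7² = 64 = 8² ⇒ 113 = 7² + 8².
  Combine using the Brahmagupta–Fibonacci identity (a² + b²)(c² + d²) = (ac − bd)² + (ad + bc)² = (ac + bd)² + (ad − bc)²:
  5 · 5 = 25: from (1² + 2²)(1² + 2²), take (1·1 − 2·2, 1·2 + 2·1) = (1 − 4, 2 + 2) = (-3, 4); dropping signs (only squares matter) gives (3, 4); check 3² + 4² = 9 + 16 = 25 ✓.
  25 · 113 = 2825: from (3² + 4²)(7² + 8²), take (3·7 − 4·8, 3·8 + 4·7) = (21 − 32, 24 + 28) = (-11, 52); dropping signs (only squares matter) gives (11, 52); check 11² + 52² = 121 + 2704 = 2825 ✓.
  Scale by k = 5: (5·11, 5·52) = (55, 260).
Step 4: Order so x ≤ y and verify: 55² + 260² = 3025 + 67600 = 70625 = n. ✓

n = 70625 = 55² + 260² (one valid representation with x ≤ y).


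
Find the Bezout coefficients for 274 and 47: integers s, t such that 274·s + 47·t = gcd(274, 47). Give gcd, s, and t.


Euclidean algorithm on (274, 47) — divide until remainder is 0:
  274 = 5 · 47 + 39
  47 = 1 · 39 + 8
  39 = 4 · 8 + 7
  8 = 1 · 7 + 1
  7 = 7 · 1 + 0
gcd(274, 47) = 1.
Track Bezout coefficients alongside the remainders: start with r₀ = 274 = a·1 + b·0 (s = 1, t = 0) and r₁ = 47 = a·0 + b·1 (s = 0, t = 1); each new remainder r_{k+1} = r_{k-1} − q_k·r_k inherits s_{k+1} = s_{k-1} − q_k·s_k, t_{k+1} = t_{k-1} − q_k·t_k, so r_k = a·s_k + b·t_k at every step:
  q = 5: r = 39, s = 1 − 5·0 = 1, t = 0 − 5·1 = -5  (check: 274·1 + 47·(-5) = 39)
  q = 1: r = 8, s = 0 − 1·1 = -1, t = 1 − 1·(-5) = 6  (check: 274·(-1) + 47·6 = 8)
  q = 4: r = 7, s = 1 − 4·(-1) = 5, t = -5 − 4·6 = -29  (check: 274·5 + 47·(-29) = 7)
  q = 1: r = 1, s = -1 − 1·5 = -6, t = 6 − 1·(-29) = 35  (check: 274·(-6) + 47·35 = 1)
The row with r = 1 (the gcd) gives the Bezout coefficients s = -6, t = 35.
Result: 274 · (-6) + 47 · (35) = 1.

gcd(274, 47) = 1; s = -6, t = 35 (check: 274·(-6) + 47·35 = 1).


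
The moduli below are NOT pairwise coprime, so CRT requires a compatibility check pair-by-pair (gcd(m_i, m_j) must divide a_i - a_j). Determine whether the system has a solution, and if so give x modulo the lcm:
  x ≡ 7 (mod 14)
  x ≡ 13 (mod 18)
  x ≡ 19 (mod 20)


Moduli 14, 18, 20 are not pairwise coprime, so CRT works modulo lcm(m_i) when all pairwise compatibility conditions hold.
Pairwise compatibility: gcd(m_i, m_j) must divide a_i - a_j for every pair.
Merge one congruence at a time:
  Start: x ≡ 7 (mod 14).
  Combine with x ≡ 13 (mod 18): gcd(14, 18) = 2; 13 - 7 = 6, which IS divisible by 2, so compatible.
    Write x = 7 + 14·t and substitute into x ≡ 13 (mod 18): 14·t ≡ 13 − 7 = 6 (mod 18).
    Divide the congruence (and modulus) by g = 2: 7·t ≡ 3 (mod 9).
    The inverse of 7 mod 9 is 4 (since 7·4 = 28 = 3·9 + 1), so t ≡ 4·3 = 12 ≡ 3 (mod 9).
    Then x = 7 + 14·3 = 49, valid modulo lcm(14, 18) = 126: x ≡ 49 (mod 126).
  Combine with x ≡ 19 (mod 20): gcd(126, 20) = 2; 19 - 49 = -30, which IS divisible by 2, so compatible.
    Write x = 49 + 126·t and substitute into x ≡ 19 (mod 20): 126·t ≡ 19 − 49 = -30 (mod 20).
    Divide the congruence (and modulus) by g = 2: 63·t ≡ -15 (mod 10).
    Reduce coefficients mod 10: 3·t ≡ 5 (mod 10).
    The inverse of 3 mod 10 is 7 (since 3·7 = 21 = 2·10 + 1), so t ≡ 7·5 = 35 ≡ 5 (mod 10).
    Then x = 49 + 126·5 = 679, valid modulo lcm(126, 20) = 1260: x ≡ 679 (mod 1260).
Verify: 679 mod 14 = 7, 679 mod 18 = 13, 679 mod 20 = 19.

x ≡ 679 (mod 1260).


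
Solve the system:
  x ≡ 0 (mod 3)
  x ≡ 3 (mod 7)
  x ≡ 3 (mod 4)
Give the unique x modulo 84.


Moduli 3, 7, 4 are pairwise coprime; by CRT there is a unique solution modulo M = 3 · 7 · 4 = 84.
Solve pairwise, accumulating the modulus:
  Start with x ≡ 0 (mod 3).
  Combine with x ≡ 3 (mod 7): since gcd(3, 7) = 1, we get a unique residue mod 21.
    Write x = 0 + 3·t and substitute into x ≡ 3 (mod 7): 3·t ≡ 3 − 0 = 3 (mod 7).
    The inverse of 3 mod 7 is 5 (since 3·5 = 15 = 2·7 + 1), so t ≡ 5·3 = 15 ≡ 1 (mod 7).
    Then x = 0 + 3·1 = 3, valid modulo lcm(3, 7) = 21: x ≡ 3 (mod 21).
  Combine with x ≡ 3 (mod 4): since gcd(21, 4) = 1, we get a unique residue mod 84.
    Write x = 3 + 21·t and substitute into x ≡ 3 (mod 4): 21·t ≡ 3 − 3 = 0 (mod 4).
    Reduce coefficients mod 4: 1·t ≡ 0 (mod 4).
    So t ≡ 0 (mod 4).
    Then x = 3 + 21·0 = 3, valid modulo lcm(21, 4) = 84: x ≡ 3 (mod 84).
Verify: 3 mod 3 = 0 ✓, 3 mod 7 = 3 ✓, 3 mod 4 = 3 ✓.

x ≡ 3 (mod 84).


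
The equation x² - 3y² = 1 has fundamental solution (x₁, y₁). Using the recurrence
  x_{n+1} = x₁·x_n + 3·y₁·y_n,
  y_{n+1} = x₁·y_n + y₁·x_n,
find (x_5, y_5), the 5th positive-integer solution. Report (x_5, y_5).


Step 1: Find the fundamental solution (x₁, y₁) of x² - 3y² = 1.
  Expand √3 as a continued fraction. a₀ = ⌊√3⌋ = 1; iterate m_{k+1} = d_k·a_k − m_k, d_{k+1} = (3 − m_{k+1}²)/d_k, a_{k+1} = ⌊(a₀ + m_{k+1})/d_{k+1}⌋ (starting m₀ = 0, d₀ = 1), with convergents p_k = a_k·p_{k-1} + p_{k-2}, q_k = a_k·q_{k-1} + q_{k-2} (p₋₁ = 1, q₋₁ = 0):
  k = 0: a₀ = 1; p₀/q₀ = 1/1; p₀² − 3·q₀² = 1 − 3 = -2.
  k = 1: m = 1, d = 2, a = ⌊(1 + 1)/2⌋ = 1; p/q = (1·1 + 1)/(1·1 + 0) = 2/1; p² − 3·q² = 4 − 3 = 1.
  The first convergent with p² − 3·q² = 1 gives the fundamental solution (x₁, y₁) = (2, 1).
Step 2: Apply the recurrence (x_{n+1}, y_{n+1}) = (x₁x_n + 3y₁y_n, x₁y_n + y₁x_n) repeatedly.
  From (x_1, y_1) = (2, 1): x_2 = 2·2 + 3·1·1 = 7; y_2 = 2·1 + 1·2 = 4.
  From (x_2, y_2) = (7, 4): x_3 = 2·7 + 3·1·4 = 26; y_3 = 2·4 + 1·7 = 15.
  From (x_3, y_3) = (26, 15): x_4 = 2·26 + 3·1·15 = 97; y_4 = 2·15 + 1·26 = 56.
  From (x_4, y_4) = (97, 56): x_5 = 2·97 + 3·1·56 = 362; y_5 = 2·56 + 1·97 = 209.
Step 3: Verify x_5² - 3·y_5² = 131044 - 131043 = 1 (should be 1). ✓

(x_1, y_1) = (2, 1); (x_5, y_5) = (362, 209).


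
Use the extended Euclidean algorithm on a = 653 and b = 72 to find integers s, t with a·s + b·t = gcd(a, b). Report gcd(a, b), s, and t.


Euclidean algorithm on (653, 72) — divide until remainder is 0:
  653 = 9 · 72 + 5
  72 = 14 · 5 + 2
  5 = 2 · 2 + 1
  2 = 2 · 1 + 0
gcd(653, 72) = 1.
Track Bezout coefficients alongside the remainders: start with r₀ = 653 = a·1 + b·0 (s = 1, t = 0) and r₁ = 72 = a·0 + b·1 (s = 0, t = 1); each new remainder r_{k+1} = r_{k-1} − q_k·r_k inherits s_{k+1} = s_{k-1} − q_k·s_k, t_{k+1} = t_{k-1} − q_k·t_k, so r_k = a·s_k + b·t_k at every step:
  q = 9: r = 5, s = 1 − 9·0 = 1, t = 0 − 9·1 = -9  (check: 653·1 + 72·(-9) = 5)
  q = 14: r = 2, s = 0 − 14·1 = -14, t = 1 − 14·(-9) = 127  (check: 653·(-14) + 72·127 = 2)
  q = 2: r = 1, s = 1 − 2·(-14) = 29, t = -9 − 2·127 = -263  (check: 653·29 + 72·(-263) = 1)
The row with r = 1 (the gcd) gives the Bezout coefficients s = 29, t = -263.
Result: 653 · (29) + 72 · (-263) = 1.

gcd(653, 72) = 1; s = 29, t = -263 (check: 653·29 + 72·(-263) = 1).


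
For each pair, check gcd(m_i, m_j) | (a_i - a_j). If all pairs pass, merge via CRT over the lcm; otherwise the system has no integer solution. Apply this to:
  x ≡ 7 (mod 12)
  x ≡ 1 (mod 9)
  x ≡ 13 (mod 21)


Moduli 12, 9, 21 are not pairwise coprime, so CRT works modulo lcm(m_i) when all pairwise compatibility conditions hold.
Pairwise compatibility: gcd(m_i, m_j) must divide a_i - a_j for every pair.
Merge one congruence at a time:
  Start: x ≡ 7 (mod 12).
  Combine with x ≡ 1 (mod 9): gcd(12, 9) = 3; 1 - 7 = -6, which IS divisible by 3, so compatible.
    Write x = 7 + 12·t and substitute into x ≡ 1 (mod 9): 12·t ≡ 1 − 7 = -6 (mod 9).
    Divide the congruence (and modulus) by g = 3: 4·t ≡ -2 (mod 3).
    Reduce coefficients mod 3: 1·t ≡ 1 (mod 3).
    So t ≡ 1 (mod 3).
    Then x = 7 + 12·1 = 19, valid modulo lcm(12, 9) = 36: x ≡ 19 (mod 36).
  Combine with x ≡ 13 (mod 21): gcd(36, 21) = 3; 13 - 19 = -6, which IS divisible by 3, so compatible.
    Write x = 19 + 36·t and substitute into x ≡ 13 (mod 21): 36·t ≡ 13 − 19 = -6 (mod 21).
    Divide the congruence (and modulus) by g = 3: 12·t ≡ -2 (mod 7).
    Reduce coefficients mod 7: 5·t ≡ 5 (mod 7).
    The inverse of 5 mod 7 is 3 (since 5·3 = 15 = 2·7 + 1), so t ≡ 3·5 = 15 ≡ 1 (mod 7).
    Then x = 19 + 36·1 = 55, valid modulo lcm(36, 21) = 252: x ≡ 55 (mod 252).
Verify: 55 mod 12 = 7, 55 mod 9 = 1, 55 mod 21 = 13.

x ≡ 55 (mod 252).


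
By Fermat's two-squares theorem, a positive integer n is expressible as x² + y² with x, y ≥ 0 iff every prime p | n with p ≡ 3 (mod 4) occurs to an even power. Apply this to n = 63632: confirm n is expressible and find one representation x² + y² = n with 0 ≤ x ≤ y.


Step 1: Factor n = 63632 = 2^4 · 41 · 97.
Step 2: Check the mod-4 condition on each prime factor: 2 = 2 (special); 41 ≡ 1 (mod 4), exponent 1; 97 ≡ 1 (mod 4), exponent 1.
All primes ≡ 3 (mod 4) appear to even exponent (or don't appear), so by the two-squares theorem n IS expressible as a sum of two squares.
Step 3: Build a representation. Group n = k² · m with k = 4 and m = 41 · 97 = 3977 (a product of primes ≡ 1 (mod 4)); a representation of m scales to one of n via (k·x)² + (k·y)² = k²(x² + y²). Each prime p ≡ 1 (mod 4) is itself a sum of two squares; find a² by testing p − a² for a perfect square:
  41: 41 − 1² = 40, 41 − 2² = 37, 41 − 3² = 32, 41 − 4² = 25 = 5² ⇒ 41 = 4² + 5².
  97: 97 − 1² = 96, 97 − 2² = 93, 97 − 3² = 88, 97 − 4² = 81 = 9² ⇒ 97 = 4² + 9².
  Combine using the Brahmagupta–Fibonacci identity (a² + b²)(c² + d²) = (ac − bd)² + (ad + bc)² = (ac + bd)² + (ad − bc)²:
  41 · 97 = 3977: from (4² + 5²)(4² + 9²), take (4·4 − 5·9, 4·9 + 5·4) = (16 − 45, 36 + 20) = (-29, 56); dropping signs (only squares matter) gives (29, 56); check 29² + 56² = 841 + 3136 = 3977 ✓.
  Scale by k = 4: (4·29, 4·56) = (116, 224).
Step 4: Order so x ≤ y and verify: 116² + 224² = 13456 + 50176 = 63632 = n. ✓

n = 63632 = 116² + 224² (one valid representation with x ≤ y).


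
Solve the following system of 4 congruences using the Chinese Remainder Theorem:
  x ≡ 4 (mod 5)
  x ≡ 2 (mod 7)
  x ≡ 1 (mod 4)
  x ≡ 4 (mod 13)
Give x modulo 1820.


Product of moduli M = 5 · 7 · 4 · 13 = 1820.
Merge one congruence at a time:
  Start: x ≡ 4 (mod 5).
  Combine with x ≡ 2 (mod 7); new modulus lcm = 35.
    Write x = 4 + 5·t and substitute into x ≡ 2 (mod 7): 5·t ≡ 2 − 4 = -2 (mod 7).
    Reduce coefficients mod 7: 5·t ≡ 5 (mod 7).
    The inverse of 5 mod 7 is 3 (since 5·3 = 15 = 2·7 + 1), so t ≡ 3·5 = 15 ≡ 1 (mod 7).
    Then x = 4 + 5·1 = 9, valid modulo lcm(5, 7) = 35: x ≡ 9 (mod 35).
  Combine with x ≡ 1 (mod 4); new modulus lcm = 140.
    Write x = 9 + 35·t and substitute into x ≡ 1 (mod 4): 35·t ≡ 1 − 9 = -8 (mod 4).
    Reduce coefficients mod 4: 3·t ≡ 0 (mod 4).
    The inverse of 3 mod 4 is 3 (since 3·3 = 9 = 2·4 + 1), so t ≡ 3·0 = 0 ≡ 0 (mod 4).
    Then x = 9 + 35·0 = 9, valid modulo lcm(35, 4) = 140: x ≡ 9 (mod 140).
  Combine with x ≡ 4 (mod 13); new modulus lcm = 1820.
    Write x = 9 + 140·t and substitute into x ≡ 4 (mod 13): 140·t ≡ 4 − 9 = -5 (mod 13).
    Reduce coefficients mod 13: 10·t ≡ 8 (mod 13).
    The inverse of 10 mod 13 is 4 (since 10·4 = 40 = 3·13 + 1), so t ≡ 4·8 = 32 ≡ 6 (mod 13).
    Then x = 9 + 140·6 = 849, valid modulo lcm(140, 13) = 1820: x ≡ 849 (mod 1820).
Verify against each original: 849 mod 5 = 4, 849 mod 7 = 2, 849 mod 4 = 1, 849 mod 13 = 4.

x ≡ 849 (mod 1820).


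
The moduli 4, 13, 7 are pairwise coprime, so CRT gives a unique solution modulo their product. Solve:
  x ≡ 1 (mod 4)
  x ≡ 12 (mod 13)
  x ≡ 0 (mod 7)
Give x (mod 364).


Moduli 4, 13, 7 are pairwise coprime; by CRT there is a unique solution modulo M = 4 · 13 · 7 = 364.
Solve pairwise, accumulating the modulus:
  Start with x ≡ 1 (mod 4).
  Combine with x ≡ 12 (mod 13): since gcd(4, 13) = 1, we get a unique residue mod 52.
    Write x = 1 + 4·t and substitute into x ≡ 12 (mod 13): 4·t ≡ 12 − 1 = 11 (mod 13).
    The inverse of 4 mod 13 is 10 (since 4·10 = 40 = 3·13 + 1), so t ≡ 10·11 = 110 ≡ 6 (mod 13).
    Then x = 1 + 4·6 = 25, valid modulo lcm(4, 13) = 52: x ≡ 25 (mod 52).
  Combine with x ≡ 0 (mod 7): since gcd(52, 7) = 1, we get a unique residue mod 364.
    Write x = 25 + 52·t and substitute into x ≡ 0 (mod 7): 52·t ≡ 0 − 25 = -25 (mod 7).
    Reduce coefficients mod 7: 3·t ≡ 3 (mod 7).
    The inverse of 3 mod 7 is 5 (since 3·5 = 15 = 2·7 + 1), so t ≡ 5·3 = 15 ≡ 1 (mod 7).
    Then x = 25 + 52·1 = 77, valid modulo lcm(52, 7) = 364: x ≡ 77 (mod 364).
Verify: 77 mod 4 = 1 ✓, 77 mod 13 = 12 ✓, 77 mod 7 = 0 ✓.

x ≡ 77 (mod 364).


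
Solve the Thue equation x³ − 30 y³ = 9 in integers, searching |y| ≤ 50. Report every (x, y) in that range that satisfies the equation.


The equation is x³ - 30y³ = 9. For fixed y, x³ = 30·y³ + 9, so a solution requires the RHS to be a perfect cube.
Strategy: iterate y from -50 to 50, compute RHS = 30·y³ + 9, and check whether it is a (positive or negative) perfect cube.
Check small values of y:
  y = 0: RHS = 9 is not a perfect cube.
  y = 1: RHS = 39 is not a perfect cube.
  y = -1: RHS = -21 is not a perfect cube.
  y = 2: RHS = 249 is not a perfect cube.
  y = -2: RHS = -231 is not a perfect cube.
  y = 3: RHS = 819 is not a perfect cube.
  y = -3: RHS = -801 is not a perfect cube.
Continuing the search up to |y| = 50 finds no solutions either.
No (x, y) in the scanned range satisfies the equation.

No integer solutions with |y| ≤ 50.


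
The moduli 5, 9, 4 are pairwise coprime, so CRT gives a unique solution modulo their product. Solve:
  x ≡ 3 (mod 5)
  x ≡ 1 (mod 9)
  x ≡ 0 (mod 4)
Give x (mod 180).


Moduli 5, 9, 4 are pairwise coprime; by CRT there is a unique solution modulo M = 5 · 9 · 4 = 180.
Solve pairwise, accumulating the modulus:
  Start with x ≡ 3 (mod 5).
  Combine with x ≡ 1 (mod 9): since gcd(5, 9) = 1, we get a unique residue mod 45.
    Write x = 3 + 5·t and substitute into x ≡ 1 (mod 9): 5·t ≡ 1 − 3 = -2 (mod 9).
    Reduce coefficients mod 9: 5·t ≡ 7 (mod 9).
    The inverse of 5 mod 9 is 2 (since 5·2 = 10 = 1·9 + 1), so t ≡ 2·7 = 14 ≡ 5 (mod 9).
    Then x = 3 + 5·5 = 28, valid modulo lcm(5, 9) = 45: x ≡ 28 (mod 45).
  Combine with x ≡ 0 (mod 4): since gcd(45, 4) = 1, we get a unique residue mod 180.
    Write x = 28 + 45·t and substitute into x ≡ 0 (mod 4): 45·t ≡ 0 − 28 = -28 (mod 4).
    Reduce coefficients mod 4: 1·t ≡ 0 (mod 4).
    So t ≡ 0 (mod 4).
    Then x = 28 + 45·0 = 28, valid modulo lcm(45, 4) = 180: x ≡ 28 (mod 180).
Verify: 28 mod 5 = 3 ✓, 28 mod 9 = 1 ✓, 28 mod 4 = 0 ✓.

x ≡ 28 (mod 180).


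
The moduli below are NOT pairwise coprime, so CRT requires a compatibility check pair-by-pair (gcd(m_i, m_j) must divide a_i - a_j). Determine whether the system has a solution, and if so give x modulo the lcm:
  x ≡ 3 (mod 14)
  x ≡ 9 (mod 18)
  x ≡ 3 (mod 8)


Moduli 14, 18, 8 are not pairwise coprime, so CRT works modulo lcm(m_i) when all pairwise compatibility conditions hold.
Pairwise compatibility: gcd(m_i, m_j) must divide a_i - a_j for every pair.
Merge one congruence at a time:
  Start: x ≡ 3 (mod 14).
  Combine with x ≡ 9 (mod 18): gcd(14, 18) = 2; 9 - 3 = 6, which IS divisible by 2, so compatible.
    Write x = 3 + 14·t and substitute into x ≡ 9 (mod 18): 14·t ≡ 9 − 3 = 6 (mod 18).
    Divide the congruence (and modulus) by g = 2: 7·t ≡ 3 (mod 9).
    The inverse of 7 mod 9 is 4 (since 7·4 = 28 = 3·9 + 1), so t ≡ 4·3 = 12 ≡ 3 (mod 9).
    Then x = 3 + 14·3 = 45, valid modulo lcm(14, 18) = 126: x ≡ 45 (mod 126).
  Combine with x ≡ 3 (mod 8): gcd(126, 8) = 2; 3 - 45 = -42, which IS divisible by 2, so compatible.
    Write x = 45 + 126·t and substitute into x ≡ 3 (mod 8): 126·t ≡ 3 − 45 = -42 (mod 8).
    Divide the congruence (and modulus) by g = 2: 63·t ≡ -21 (mod 4).
    Reduce coefficients mod 4: 3·t ≡ 3 (mod 4).
    The inverse of 3 mod 4 is 3 (since 3·3 = 9 = 2·4 + 1), so t ≡ 3·3 = 9 ≡ 1 (mod 4).
    Then x = 45 + 126·1 = 171, valid modulo lcm(126, 8) = 504: x ≡ 171 (mod 504).
Verify: 171 mod 14 = 3, 171 mod 18 = 9, 171 mod 8 = 3.

x ≡ 171 (mod 504).


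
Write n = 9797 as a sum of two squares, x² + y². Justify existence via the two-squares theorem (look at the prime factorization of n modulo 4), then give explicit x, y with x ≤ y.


Step 1: Factor n = 9797 = 97 · 101.
Step 2: Check the mod-4 condition on each prime factor: 97 ≡ 1 (mod 4), exponent 1; 101 ≡ 1 (mod 4), exponent 1.
All primes ≡ 3 (mod 4) appear to even exponent (or don't appear), so by the two-squares theorem n IS expressible as a sum of two squares.
Step 3: Build a representation. Here n = 97 · 101 is a product of primes ≡ 1 (mod 4). Each prime p ≡ 1 (mod 4) is itself a sum of two squares; find a² by testing p − a² for a perfect square:
  97: 97 − 1² = 96, 97 − 2² = 93, 97 − 3² = 88, 97 − 4² = 81 = 9² ⇒ 97 = 4² + 9².
  101: 101 − 1² = 100 = 10² ⇒ 101 = 1² + 10².
  Combine using the Brahmagupta–Fibonacci identity (a² + b²)(c² + d²) = (ac − bd)² + (ad + bc)² = (ac + bd)² + (ad − bc)²:
  97 · 101 = 9797: from (4² + 9²)(1² + 10²), take (4·1 − 9·10, 4·10 + 9·1) = (4 − 90, 40 + 9) = (-86, 49); dropping signs (only squares matter) gives (86, 49); check 86² + 49² = 7396 + 2401 = 9797 ✓.
Step 4: Order so x ≤ y and verify: 49² + 86² = 2401 + 7396 = 9797 = n. ✓

n = 9797 = 49² + 86² (one valid representation with x ≤ y).


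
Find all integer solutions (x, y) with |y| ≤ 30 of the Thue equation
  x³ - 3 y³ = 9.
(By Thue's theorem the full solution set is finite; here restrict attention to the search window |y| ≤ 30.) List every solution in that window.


The equation is x³ - 3y³ = 9. For fixed y, x³ = 3·y³ + 9, so a solution requires the RHS to be a perfect cube.
Strategy: iterate y from -30 to 30, compute RHS = 3·y³ + 9, and check whether it is a (positive or negative) perfect cube.
Check small values of y:
  y = 0: RHS = 9 is not a perfect cube.
  y = 1: RHS = 12 is not a perfect cube.
  y = -1: RHS = 6 is not a perfect cube.
  y = 2: RHS = 33 is not a perfect cube.
  y = -2: RHS = -15 is not a perfect cube.
  y = 3: RHS = 90 is not a perfect cube.
  y = -3: RHS = -72 is not a perfect cube.
Continuing the search up to |y| = 30 finds no solutions either.
No (x, y) in the scanned range satisfies the equation.

No integer solutions with |y| ≤ 30.


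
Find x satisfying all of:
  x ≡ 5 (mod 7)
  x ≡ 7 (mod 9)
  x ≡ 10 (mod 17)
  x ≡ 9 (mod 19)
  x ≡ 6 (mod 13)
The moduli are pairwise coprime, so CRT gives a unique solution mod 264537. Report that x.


Product of moduli M = 7 · 9 · 17 · 19 · 13 = 264537.
Merge one congruence at a time:
  Start: x ≡ 5 (mod 7).
  Combine with x ≡ 7 (mod 9); new modulus lcm = 63.
    Write x = 5 + 7·t and substitute into x ≡ 7 (mod 9): 7·t ≡ 7 − 5 = 2 (mod 9).
    The inverse of 7 mod 9 is 4 (since 7·4 = 28 = 3·9 + 1), so t ≡ 4·2 = 8 ≡ 8 (mod 9).
    Then x = 5 + 7·8 = 61, valid modulo lcm(7, 9) = 63: x ≡ 61 (mod 63).
  Combine with x ≡ 10 (mod 17); new modulus lcm = 1071.
    Write x = 61 + 63·t and substitute into x ≡ 10 (mod 17): 63·t ≡ 10 − 61 = -51 (mod 17).
    Reduce coefficients mod 17: 12·t ≡ 0 (mod 17).
    The inverse of 12 mod 17 is 10 (since 12·10 = 120 = 7·17 + 1), so t ≡ 10·0 = 0 ≡ 0 (mod 17).
    Then x = 61 + 63·0 = 61, valid modulo lcm(63, 17) = 1071: x ≡ 61 (mod 1071).
  Combine with x ≡ 9 (mod 19); new modulus lcm = 20349.
    Write x = 61 + 1071·t and substitute into x ≡ 9 (mod 19): 1071·t ≡ 9 − 61 = -52 (mod 19).
    Reduce coefficients mod 19: 7·t ≡ 5 (mod 19).
    The inverse of 7 mod 19 is 11 (since 7·11 = 77 = 4·19 + 1), so t ≡ 11·5 = 55 ≡ 17 (mod 19).
    Then x = 61 + 1071·17 = 18268, valid modulo lcm(1071, 19) = 20349: x ≡ 18268 (mod 20349).
  Combine with x ≡ 6 (mod 13); new modulus lcm = 264537.
    Write x = 18268 + 20349·t and substitute into x ≡ 6 (mod 13): 20349·t ≡ 6 − 18268 = -18262 (mod 13).
    Reduce coefficients mod 13: 4·t ≡ 3 (mod 13).
    The inverse of 4 mod 13 is 10 (since 4·10 = 40 = 3·13 + 1), so t ≡ 10·3 = 30 ≡ 4 (mod 13).
    Then x = 18268 + 20349·4 = 99664, valid modulo lcm(20349, 13) = 264537: x ≡ 99664 (mod 264537).
Verify against each original: 99664 mod 7 = 5, 99664 mod 9 = 7, 99664 mod 17 = 10, 99664 mod 19 = 9, 99664 mod 13 = 6.

x ≡ 99664 (mod 264537).


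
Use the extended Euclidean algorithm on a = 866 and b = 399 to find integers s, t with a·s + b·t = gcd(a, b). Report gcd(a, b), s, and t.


Euclidean algorithm on (866, 399) — divide until remainder is 0:
  866 = 2 · 399 + 68
  399 = 5 · 68 + 59
  68 = 1 · 59 + 9
  59 = 6 · 9 + 5
  9 = 1 · 5 + 4
  5 = 1 · 4 + 1
  4 = 4 · 1 + 0
gcd(866, 399) = 1.
Track Bezout coefficients alongside the remainders: start with r₀ = 866 = a·1 + b·0 (s = 1, t = 0) and r₁ = 399 = a·0 + b·1 (s = 0, t = 1); each new remainder r_{k+1} = r_{k-1} − q_k·r_k inherits s_{k+1} = s_{k-1} − q_k·s_k, t_{k+1} = t_{k-1} − q_k·t_k, so r_k = a·s_k + b·t_k at every step:
  q = 2: r = 68, s = 1 − 2·0 = 1, t = 0 − 2·1 = -2  (check: 866·1 + 399·(-2) = 68)
  q = 5: r = 59, s = 0 − 5·1 = -5, t = 1 − 5·(-2) = 11  (check: 866·(-5) + 399·11 = 59)
  q = 1: r = 9, s = 1 − 1·(-5) = 6, t = -2 − 1·11 = -13  (check: 866·6 + 399·(-13) = 9)
  q = 6: r = 5, s = -5 − 6·6 = -41, t = 11 − 6·(-13) = 89  (check: 866·(-41) + 399·89 = 5)
  q = 1: r = 4, s = 6 − 1·(-41) = 47, t = -13 − 1·89 = -102  (check: 866·47 + 399·(-102) = 4)
  q = 1: r = 1, s = -41 − 1·47 = -88, t = 89 − 1·(-102) = 191  (check: 866·(-88) + 399·191 = 1)
The row with r = 1 (the gcd) gives the Bezout coefficients s = -88, t = 191.
Result: 866 · (-88) + 399 · (191) = 1.

gcd(866, 399) = 1; s = -88, t = 191 (check: 866·(-88) + 399·191 = 1).


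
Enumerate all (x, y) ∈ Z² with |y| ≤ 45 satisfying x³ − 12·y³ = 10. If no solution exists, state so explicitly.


The equation is x³ - 12y³ = 10. For fixed y, x³ = 12·y³ + 10, so a solution requires the RHS to be a perfect cube.
Strategy: iterate y from -45 to 45, compute RHS = 12·y³ + 10, and check whether it is a (positive or negative) perfect cube.
Check small values of y:
  y = 0: RHS = 10 is not a perfect cube.
  y = 1: RHS = 22 is not a perfect cube.
  y = -1: RHS = -2 is not a perfect cube.
  y = 2: RHS = 106 is not a perfect cube.
  y = -2: RHS = -86 is not a perfect cube.
  y = 3: RHS = 334 is not a perfect cube.
  y = -3: RHS = -314 is not a perfect cube.
Continuing the search up to |y| = 45 finds no solutions either.
No (x, y) in the scanned range satisfies the equation.

No integer solutions with |y| ≤ 45.


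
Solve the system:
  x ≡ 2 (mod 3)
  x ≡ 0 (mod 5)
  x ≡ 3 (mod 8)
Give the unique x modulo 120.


Moduli 3, 5, 8 are pairwise coprime; by CRT there is a unique solution modulo M = 3 · 5 · 8 = 120.
Solve pairwise, accumulating the modulus:
  Start with x ≡ 2 (mod 3).
  Combine with x ≡ 0 (mod 5): since gcd(3, 5) = 1, we get a unique residue mod 15.
    Write x = 2 + 3·t and substitute into x ≡ 0 (mod 5): 3·t ≡ 0 − 2 = -2 (mod 5).
    Reduce coefficients mod 5: 3·t ≡ 3 (mod 5).
    The inverse of 3 mod 5 is 2 (since 3·2 = 6 = 1·5 + 1), so t ≡ 2·3 = 6 ≡ 1 (mod 5).
    Then x = 2 + 3·1 = 5, valid modulo lcm(3, 5) = 15: x ≡ 5 (mod 15).
  Combine with x ≡ 3 (mod 8): since gcd(15, 8) = 1, we get a unique residue mod 120.
    Write x = 5 + 15·t and substitute into x ≡ 3 (mod 8): 15·t ≡ 3 − 5 = -2 (mod 8).
    Reduce coefficients mod 8: 7·t ≡ 6 (mod 8).
    The inverse of 7 mod 8 is 7 (since 7·7 = 49 = 6·8 + 1), so t ≡ 7·6 = 42 ≡ 2 (mod 8).
    Then x = 5 + 15·2 = 35, valid modulo lcm(15, 8) = 120: x ≡ 35 (mod 120).
Verify: 35 mod 3 = 2 ✓, 35 mod 5 = 0 ✓, 35 mod 8 = 3 ✓.

x ≡ 35 (mod 120).


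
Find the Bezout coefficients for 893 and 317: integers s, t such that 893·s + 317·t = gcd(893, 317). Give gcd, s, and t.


Euclidean algorithm on (893, 317) — divide until remainder is 0:
  893 = 2 · 317 + 259
  317 = 1 · 259 + 58
  259 = 4 · 58 + 27
  58 = 2 · 27 + 4
  27 = 6 · 4 + 3
  4 = 1 · 3 + 1
  3 = 3 · 1 + 0
gcd(893, 317) = 1.
Track Bezout coefficients alongside the remainders: start with r₀ = 893 = a·1 + b·0 (s = 1, t = 0) and r₁ = 317 = a·0 + b·1 (s = 0, t = 1); each new remainder r_{k+1} = r_{k-1} − q_k·r_k inherits s_{k+1} = s_{k-1} − q_k·s_k, t_{k+1} = t_{k-1} − q_k·t_k, so r_k = a·s_k + b·t_k at every step:
  q = 2: r = 259, s = 1 − 2·0 = 1, t = 0 − 2·1 = -2  (check: 893·1 + 317·(-2) = 259)
  q = 1: r = 58, s = 0 − 1·1 = -1, t = 1 − 1·(-2) = 3  (check: 893·(-1) + 317·3 = 58)
  q = 4: r = 27, s = 1 − 4·(-1) = 5, t = -2 − 4·3 = -14  (check: 893·5 + 317·(-14) = 27)
  q = 2: r = 4, s = -1 − 2·5 = -11, t = 3 − 2·(-14) = 31  (check: 893·(-11) + 317·31 = 4)
  q = 6: r = 3, s = 5 − 6·(-11) = 71, t = -14 − 6·31 = -200  (check: 893·71 + 317·(-200) = 3)
  q = 1: r = 1, s = -11 − 1·71 = -82, t = 31 − 1·(-200) = 231  (check: 893·(-82) + 317·231 = 1)
The row with r = 1 (the gcd) gives the Bezout coefficients s = -82, t = 231.
Result: 893 · (-82) + 317 · (231) = 1.

gcd(893, 317) = 1; s = -82, t = 231 (check: 893·(-82) + 317·231 = 1).


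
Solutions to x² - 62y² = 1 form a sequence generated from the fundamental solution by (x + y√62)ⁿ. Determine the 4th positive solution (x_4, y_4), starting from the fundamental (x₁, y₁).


Step 1: Find the fundamental solution (x₁, y₁) of x² - 62y² = 1.
  Expand √62 as a continued fraction. a₀ = ⌊√62⌋ = 7; iterate m_{k+1} = d_k·a_k − m_k, d_{k+1} = (62 − m_{k+1}²)/d_k, a_{k+1} = ⌊(a₀ + m_{k+1})/d_{k+1}⌋ (starting m₀ = 0, d₀ = 1), with convergents p_k = a_k·p_{k-1} + p_{k-2}, q_k = a_k·q_{k-1} + q_{k-2} (p₋₁ = 1, q₋₁ = 0):
  k = 0: a₀ = 7; p₀/q₀ = 7/1; p₀² − 62·q₀² = 49 − 62 = -13.
  k = 1: m = 7, d = 13, a = ⌊(7 + 7)/13⌋ = 1; p/q = (1·7 + 1)/(1·1 + 0) = 8/1; p² − 62·q² = 64 − 62 = 2.
  k = 2: m = 6, d = 2, a = ⌊(7 + 6)/2⌋ = 6; p/q = (6·8 + 7)/(6·1 + 1) = 55/7; p² − 62·q² = 3025 − 3038 = -13.
  k = 3: m = 6, d = 13, a = ⌊(7 + 6)/13⌋ = 1; p/q = (1·55 + 8)/(1·7 + 1) = 63/8; p² − 62·q² = 3969 − 3968 = 1.
  The first convergent with p² − 62·q² = 1 gives the fundamental solution (x₁, y₁) = (63, 8).
Step 2: Apply the recurrence (x_{n+1}, y_{n+1}) = (x₁x_n + 62y₁y_n, x₁y_n + y₁x_n) repeatedly.
  From (x_1, y_1) = (63, 8): x_2 = 63·63 + 62·8·8 = 7937; y_2 = 63·8 + 8·63 = 1008.
  From (x_2, y_2) = (7937, 1008): x_3 = 63·7937 + 62·8·1008 = 999999; y_3 = 63·1008 + 8·7937 = 127000.
  From (x_3, y_3) = (999999, 127000): x_4 = 63·999999 + 62·8·127000 = 125991937; y_4 = 63·127000 + 8·999999 = 16000992.
Step 3: Verify x_4² - 62·y_4² = 15873968189011969 - 15873968189011968 = 1 (should be 1). ✓

(x_1, y_1) = (63, 8); (x_4, y_4) = (125991937, 16000992).


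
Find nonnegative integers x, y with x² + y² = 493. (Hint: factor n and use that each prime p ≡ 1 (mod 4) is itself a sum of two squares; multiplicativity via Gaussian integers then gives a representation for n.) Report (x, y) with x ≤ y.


Step 1: Factor n = 493 = 17 · 29.
Step 2: Check the mod-4 condition on each prime factor: 17 ≡ 1 (mod 4), exponent 1; 29 ≡ 1 (mod 4), exponent 1.
All primes ≡ 3 (mod 4) appear to even exponent (or don't appear), so by the two-squares theorem n IS expressible as a sum of two squares.
Step 3: Build a representation. Here n = 17 · 29 is a product of primes ≡ 1 (mod 4). Each prime p ≡ 1 (mod 4) is itself a sum of two squares; find a² by testing p − a² for a perfect square:
  17: 17 − 1² = 16 = 4² ⇒ 17 = 1² + 4².
  29: 29 − 1² = 28, 29 − 2² = 25 = 5² ⇒ 29 = 2² + 5².
  Combine using the Brahmagupta–Fibonacci identity (a² + b²)(c² + d²) = (ac − bd)² + (ad + bc)² = (ac + bd)² + (ad − bc)²:
  17 · 29 = 493: from (1² + 4²)(2² + 5²), take (1·2 − 4·5, 1·5 + 4·2) = (2 − 20, 5 + 8) = (-18, 13); dropping signs (only squares matter) gives (18, 13); check 18² + 13² = 324 + 169 = 493 ✓.
Step 4: Order so x ≤ y and verify: 13² + 18² = 169 + 324 = 493 = n. ✓

n = 493 = 13² + 18² (one valid representation with x ≤ y).


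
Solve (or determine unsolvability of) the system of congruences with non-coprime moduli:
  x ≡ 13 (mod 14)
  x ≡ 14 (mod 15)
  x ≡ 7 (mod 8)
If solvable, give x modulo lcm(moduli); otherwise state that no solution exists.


Moduli 14, 15, 8 are not pairwise coprime, so CRT works modulo lcm(m_i) when all pairwise compatibility conditions hold.
Pairwise compatibility: gcd(m_i, m_j) must divide a_i - a_j for every pair.
Merge one congruence at a time:
  Start: x ≡ 13 (mod 14).
  Combine with x ≡ 14 (mod 15): gcd(14, 15) = 1; 14 - 13 = 1, which IS divisible by 1, so compatible.
    Write x = 13 + 14·t and substitute into x ≡ 14 (mod 15): 14·t ≡ 14 − 13 = 1 (mod 15).
    The inverse of 14 mod 15 is 14 (since 14·14 = 196 = 13·15 + 1), so t ≡ 14·1 = 14 ≡ 14 (mod 15).
    Then x = 13 + 14·14 = 209, valid modulo lcm(14, 15) = 210: x ≡ 209 (mod 210).
  Combine with x ≡ 7 (mod 8): gcd(210, 8) = 2; 7 - 209 = -202, which IS divisible by 2, so compatible.
    Write x = 209 + 210·t and substitute into x ≡ 7 (mod 8): 210·t ≡ 7 − 209 = -202 (mod 8).
    Divide the congruence (and modulus) by g = 2: 105·t ≡ -101 (mod 4).
    Reduce coefficients mod 4: 1·t ≡ 3 (mod 4).
    So t ≡ 3 (mod 4).
    Then x = 209 + 210·3 = 839, valid modulo lcm(210, 8) = 840: x ≡ 839 (mod 840).
Verify: 839 mod 14 = 13, 839 mod 15 = 14, 839 mod 8 = 7.

x ≡ 839 (mod 840).


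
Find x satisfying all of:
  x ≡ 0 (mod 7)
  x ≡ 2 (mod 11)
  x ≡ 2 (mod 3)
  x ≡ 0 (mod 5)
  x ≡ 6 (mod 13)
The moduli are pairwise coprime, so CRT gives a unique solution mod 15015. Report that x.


Product of moduli M = 7 · 11 · 3 · 5 · 13 = 15015.
Merge one congruence at a time:
  Start: x ≡ 0 (mod 7).
  Combine with x ≡ 2 (mod 11); new modulus lcm = 77.
    Write x = 0 + 7·t and substitute into x ≡ 2 (mod 11): 7·t ≡ 2 − 0 = 2 (mod 11).
    The inverse of 7 mod 11 is 8 (since 7·8 = 56 = 5·11 + 1), so t ≡ 8·2 = 16 ≡ 5 (mod 11).
    Then x = 0 + 7·5 = 35, valid modulo lcm(7, 11) = 77: x ≡ 35 (mod 77).
  Combine with x ≡ 2 (mod 3); new modulus lcm = 231.
    Write x = 35 + 77·t and substitute into x ≡ 2 (mod 3): 77·t ≡ 2 − 35 = -33 (mod 3).
    Reduce coefficients mod 3: 2·t ≡ 0 (mod 3).
    The inverse of 2 mod 3 is 2 (since 2·2 = 4 = 1·3 + 1), so t ≡ 2·0 = 0 ≡ 0 (mod 3).
    Then x = 35 + 77·0 = 35, valid modulo lcm(77, 3) = 231: x ≡ 35 (mod 231).
  Combine with x ≡ 0 (mod 5); new modulus lcm = 1155.
    Write x = 35 + 231·t and substitute into x ≡ 0 (mod 5): 231·t ≡ 0 − 35 = -35 (mod 5).
    Reduce coefficients mod 5: 1·t ≡ 0 (mod 5).
    So t ≡ 0 (mod 5).
    Then x = 35 + 231·0 = 35, valid modulo lcm(231, 5) = 1155: x ≡ 35 (mod 1155).
  Combine with x ≡ 6 (mod 13); new modulus lcm = 15015.
    Write x = 35 + 1155·t and substitute into x ≡ 6 (mod 13): 1155·t ≡ 6 − 35 = -29 (mod 13).
    Reduce coefficients mod 13: 11·t ≡ 10 (mod 13).
    The inverse of 11 mod 13 is 6 (since 11·6 = 66 = 5·13 + 1), so t ≡ 6·10 = 60 ≡ 8 (mod 13).
    Then x = 35 + 1155·8 = 9275, valid modulo lcm(1155, 13) = 15015: x ≡ 9275 (mod 15015).
Verify against each original: 9275 mod 7 = 0, 9275 mod 11 = 2, 9275 mod 3 = 2, 9275 mod 5 = 0, 9275 mod 13 = 6.

x ≡ 9275 (mod 15015).


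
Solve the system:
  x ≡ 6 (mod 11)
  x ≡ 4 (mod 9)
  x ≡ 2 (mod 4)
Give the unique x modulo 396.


Moduli 11, 9, 4 are pairwise coprime; by CRT there is a unique solution modulo M = 11 · 9 · 4 = 396.
Solve pairwise, accumulating the modulus:
  Start with x ≡ 6 (mod 11).
  Combine with x ≡ 4 (mod 9): since gcd(11, 9) = 1, we get a unique residue mod 99.
    Write x = 6 + 11·t and substitute into x ≡ 4 (mod 9): 11·t ≡ 4 − 6 = -2 (mod 9).
    Reduce coefficients mod 9: 2·t ≡ 7 (mod 9).
    The inverse of 2 mod 9 is 5 (since 2·5 = 10 = 1·9 + 1), so t ≡ 5·7 = 35 ≡ 8 (mod 9).
    Then x = 6 + 11·8 = 94, valid modulo lcm(11, 9) = 99: x ≡ 94 (mod 99).
  Combine with x ≡ 2 (mod 4): since gcd(99, 4) = 1, we get a unique residue mod 396.
    Write x = 94 + 99·t and substitute into x ≡ 2 (mod 4): 99·t ≡ 2 − 94 = -92 (mod 4).
    Reduce coefficients mod 4: 3·t ≡ 0 (mod 4).
    The inverse of 3 mod 4 is 3 (since 3·3 = 9 = 2·4 + 1), so t ≡ 3·0 = 0 ≡ 0 (mod 4).
    Then x = 94 + 99·0 = 94, valid modulo lcm(99, 4) = 396: x ≡ 94 (mod 396).
Verify: 94 mod 11 = 6 ✓, 94 mod 9 = 4 ✓, 94 mod 4 = 2 ✓.

x ≡ 94 (mod 396).
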